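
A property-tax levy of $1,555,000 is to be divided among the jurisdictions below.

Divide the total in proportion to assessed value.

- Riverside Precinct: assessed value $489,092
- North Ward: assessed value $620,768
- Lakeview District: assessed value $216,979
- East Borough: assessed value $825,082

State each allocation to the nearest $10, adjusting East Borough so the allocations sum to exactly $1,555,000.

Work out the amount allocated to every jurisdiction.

Riverside Precinct: $353,420; North Ward: $448,570; Lakeview District: $156,790; East Borough: $596,220

Sum of assessed value: 2,151,921.
Proportional shares: Riverside Precinct 489,092/2,151,921 × $1,555,000 = 353,422.85; North Ward 620,768/2,151,921 × $1,555,000 = 448,573.27; Lakeview District 216,979/2,151,921 × $1,555,000 = 156,791.23; East Borough 825,082/2,151,921 × $1,555,000 = 596,212.64.
After rounding ($10): Riverside Precinct $353,420; North Ward $448,570; Lakeview District $156,790; East Borough $596,210. Sum = $1,554,990.
Difference $1,555,000 − $1,554,990 = +$10 applied to East Borough: East Borough becomes $596,220.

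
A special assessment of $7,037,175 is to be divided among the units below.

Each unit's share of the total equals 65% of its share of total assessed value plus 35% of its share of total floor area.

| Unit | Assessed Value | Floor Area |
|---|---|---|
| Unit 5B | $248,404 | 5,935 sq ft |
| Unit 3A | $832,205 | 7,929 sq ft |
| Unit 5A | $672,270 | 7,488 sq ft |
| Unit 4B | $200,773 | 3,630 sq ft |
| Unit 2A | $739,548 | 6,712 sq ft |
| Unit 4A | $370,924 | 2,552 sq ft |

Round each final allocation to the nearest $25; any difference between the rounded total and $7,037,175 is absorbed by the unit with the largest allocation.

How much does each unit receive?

Unit 5B: $797,675; Unit 3A: $1,812,550; Unit 5A: $1,542,125; Unit 4B: $560,800; Unit 2A: $1,586,750; Unit 4A: $737,275

Assessed value total 3,064,124; floor area total 34,246.
Combined weights (65% assessed value + 35% floor area): Unit 5B 0.1134; Unit 3A 0.2576; Unit 5A 0.2191; Unit 4B 0.0797; Unit 2A 0.2255; Unit 4A 0.1048.
Unrounded shares: Unit 5B 797,672.64; Unit 3A 1,812,589.03; Unit 5A 1,542,118.78; Unit 4B 560,790.25; Unit 2A 1,586,741.44; Unit 4A 737,262.86.
Rounded to nearest $25: Unit 5B $797,675; Unit 3A $1,812,600; Unit 5A $1,542,125; Unit 4B $560,800; Unit 2A $1,586,750; Unit 4A $737,275. Sum = $7,037,225.
Difference $7,037,175 − $7,037,225 = −$50 applied to largest allocation (Unit 3A): Unit 3A becomes $1,812,550.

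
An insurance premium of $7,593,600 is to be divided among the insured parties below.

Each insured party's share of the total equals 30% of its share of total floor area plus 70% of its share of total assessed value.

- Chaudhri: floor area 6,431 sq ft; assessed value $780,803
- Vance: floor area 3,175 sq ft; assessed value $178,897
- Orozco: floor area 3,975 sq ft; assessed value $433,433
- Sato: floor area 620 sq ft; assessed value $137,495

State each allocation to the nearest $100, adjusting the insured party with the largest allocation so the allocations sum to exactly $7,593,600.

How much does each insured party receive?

Chaudhri: $3,743,200 | Vance: $1,130,600 | Orozco: $2,142,900 | Sato: $576,900

Floor area total 14,201; assessed value total 1,530,628.
Composite weights (30% floor area + 70% assessed value): Chaudhri 0.4929; Vance 0.1489; Orozco 0.2822; Sato 0.0760.
Unrounded shares: Chaudhri 3,743,190.65; Vance 1,130,591.82; Orozco 2,142,870.47; Sato 576,947.06.
After rounding ($100): Chaudhri $3,743,200; Vance $1,130,600; Orozco $2,142,900; Sato $576,900. Sum = $7,593,600.
No rounding difference to absorb.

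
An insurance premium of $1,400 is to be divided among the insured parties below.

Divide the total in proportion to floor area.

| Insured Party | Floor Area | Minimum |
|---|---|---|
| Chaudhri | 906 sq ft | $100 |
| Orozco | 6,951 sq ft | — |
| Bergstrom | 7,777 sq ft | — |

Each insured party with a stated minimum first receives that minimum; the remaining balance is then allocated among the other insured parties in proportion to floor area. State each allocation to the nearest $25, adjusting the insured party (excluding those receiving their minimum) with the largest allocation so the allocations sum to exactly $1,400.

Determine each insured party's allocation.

Chaudhri: $100 · Orozco: $625 · Bergstrom: $675

Fund the minimums — Chaudhri $100. Residual $1,300.
Residual split over remaining floor area 14,728: Orozco 613.55 → $625; Bergstrom 686.45 → $675.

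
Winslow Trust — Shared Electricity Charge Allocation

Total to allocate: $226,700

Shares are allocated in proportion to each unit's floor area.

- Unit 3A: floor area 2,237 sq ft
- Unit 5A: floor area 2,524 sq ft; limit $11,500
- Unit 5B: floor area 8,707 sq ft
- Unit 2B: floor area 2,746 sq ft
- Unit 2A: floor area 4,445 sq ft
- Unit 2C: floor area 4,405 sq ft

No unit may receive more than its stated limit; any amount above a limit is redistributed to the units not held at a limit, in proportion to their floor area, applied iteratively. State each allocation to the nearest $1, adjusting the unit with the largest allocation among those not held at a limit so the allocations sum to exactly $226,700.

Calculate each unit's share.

Sum of floor area: 25,064.
Unconstrained shares: Unit 3A 20,233.32; Unit 5A 22,829.19; Unit 5B 78,753.47; Unit 2B 24,837.14; Unit 2A 40,204.34; Unit 2C 39,842.54.
Capped: Unit 5A ($11,500); balance $215,200 reallocated over remaining floor area 22,540.
Shares after redistribution: Unit 3A 21,357.69 → $21,358; Unit 5B 83,129.83 → $83,130; Unit 2B 26,217.36 → $26,217; Unit 2A 42,438.51 → $42,439; Unit 2C 42,056.61 → $42,057.
Rounding difference −$1 applied to Unit 5B → $83,129.

Unit 3A: $21,358; Unit 5A: $11,500; Unit 5B: $83,129; Unit 2B: $26,217; Unit 2A: $42,439; Unit 2C: $42,057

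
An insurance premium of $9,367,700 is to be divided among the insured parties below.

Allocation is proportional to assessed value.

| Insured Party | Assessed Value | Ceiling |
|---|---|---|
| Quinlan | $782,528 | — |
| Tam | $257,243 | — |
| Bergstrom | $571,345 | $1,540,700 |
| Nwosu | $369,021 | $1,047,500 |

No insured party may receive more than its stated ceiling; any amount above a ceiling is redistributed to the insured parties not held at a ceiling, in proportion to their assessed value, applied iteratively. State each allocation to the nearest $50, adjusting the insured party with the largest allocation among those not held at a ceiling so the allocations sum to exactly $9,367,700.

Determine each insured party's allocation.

Total assessed value = 1,980,137.
Unconstrained shares: Quinlan 3,702,010.29; Tam 1,216,974.00; Bergstrom 2,702,938.51; Nwosu 1,745,777.20.
Capped: Bergstrom ($1,540,700), Nwosu ($1,047,500); balance $6,779,500 reallocated over remaining assessed value 1,039,771.
Remaining shares: Quinlan 5,102,227.87 → $5,102,250; Tam 1,677,272.13 → $1,677,250.

Quinlan: $5,102,250 | Tam: $1,677,250 | Bergstrom: $1,540,700 | Nwosu: $1,047,500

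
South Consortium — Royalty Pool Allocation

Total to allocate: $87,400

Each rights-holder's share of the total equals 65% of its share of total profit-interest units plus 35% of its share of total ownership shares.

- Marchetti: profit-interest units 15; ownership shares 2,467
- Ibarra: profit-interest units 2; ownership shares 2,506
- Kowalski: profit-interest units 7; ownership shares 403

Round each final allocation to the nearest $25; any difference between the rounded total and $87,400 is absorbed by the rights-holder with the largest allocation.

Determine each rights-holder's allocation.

Totals — profit-interest units 24, ownership shares 5,376.
Composite weights (65% profit-interest units + 35% ownership shares): Marchetti 0.5669; Ibarra 0.2173; Kowalski 0.2158.
Unrounded shares: Marchetti 49,543.74; Ibarra 18,993.57; Kowalski 18,862.70.
Rounded to nearest $25: Marchetti $49,550; Ibarra $19,000; Kowalski $18,875. Sum = $87,425.
Difference $87,400 − $87,425 = −$25 applied to largest allocation (Marchetti): Marchetti becomes $49,525.

Marchetti: $49,525; Ibarra: $19,000; Kowalski: $18,875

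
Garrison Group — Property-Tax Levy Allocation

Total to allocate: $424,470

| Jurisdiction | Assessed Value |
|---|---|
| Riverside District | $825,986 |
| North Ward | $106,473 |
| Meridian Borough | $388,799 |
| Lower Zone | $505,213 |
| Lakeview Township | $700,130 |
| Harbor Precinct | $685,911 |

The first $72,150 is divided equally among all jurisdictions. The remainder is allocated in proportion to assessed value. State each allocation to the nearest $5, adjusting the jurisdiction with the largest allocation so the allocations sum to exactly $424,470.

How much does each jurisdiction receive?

First tranche $72,150 split equally: $12,025 each.
Remainder $352,320 by assessed value (total 3,212,512): Riverside District 90,586.86 → $90,585; North Ward 11,677.02 → $11,675; Meridian Borough 42,640.05 → $42,640; Lower Zone 55,407.31 → $55,405; Lakeview Township 76,784.09 → $76,785; Harbor Precinct 75,224.67 → $75,225.
Rounding difference +$5 on remainder applied to Riverside District.
Totals: Riverside District $12,025 + $90,590 = $102,615; North Ward $12,025 + $11,675 = $23,700; Meridian Borough $12,025 + $42,640 = $54,665; Lower Zone $12,025 + $55,405 = $67,430; Lakeview Township $12,025 + $76,785 = $88,810; Harbor Precinct $12,025 + $75,225 = $87,250.

Riverside District: $102,615 · North Ward: $23,700 · Meridian Borough: $54,665 · Lower Zone: $67,430 · Lakeview Township: $88,810 · Harbor Precinct: $87,250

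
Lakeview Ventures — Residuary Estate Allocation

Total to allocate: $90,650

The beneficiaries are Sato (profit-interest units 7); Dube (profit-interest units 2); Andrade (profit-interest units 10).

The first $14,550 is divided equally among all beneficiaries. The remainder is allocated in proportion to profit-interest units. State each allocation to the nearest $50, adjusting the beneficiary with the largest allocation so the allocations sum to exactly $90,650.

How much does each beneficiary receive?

Sato: $32,900 | Dube: $12,850 | Andrade: $44,900

First tranche $14,550 split equally: $4,850 each.
Remainder $76,100 by profit-interest units (total 19): Sato 28,036.84 → $28,050; Dube 8,010.53 → $8,000; Andrade 40,052.63 → $40,050.
Totals: Sato $4,850 + $28,050 = $32,900; Dube $4,850 + $8,000 = $12,850; Andrade $4,850 + $40,050 = $44,900.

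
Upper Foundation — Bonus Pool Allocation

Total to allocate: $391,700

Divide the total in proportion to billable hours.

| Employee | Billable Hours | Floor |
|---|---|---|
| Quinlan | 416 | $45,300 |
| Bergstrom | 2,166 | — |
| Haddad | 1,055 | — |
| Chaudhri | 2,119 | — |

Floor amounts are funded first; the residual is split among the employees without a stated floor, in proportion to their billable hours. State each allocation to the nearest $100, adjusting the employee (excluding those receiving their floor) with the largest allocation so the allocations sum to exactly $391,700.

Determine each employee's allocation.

Minimums first: Quinlan $45,300. Balance $346,400.
Balance split over remaining billable hours 5,340: Bergstrom 140,506.07 → $140,500; Haddad 68,436.70 → $68,400; Chaudhri 137,457.23 → $137,500.

Quinlan: $45,300; Bergstrom: $140,500; Haddad: $68,400; Chaudhri: $137,500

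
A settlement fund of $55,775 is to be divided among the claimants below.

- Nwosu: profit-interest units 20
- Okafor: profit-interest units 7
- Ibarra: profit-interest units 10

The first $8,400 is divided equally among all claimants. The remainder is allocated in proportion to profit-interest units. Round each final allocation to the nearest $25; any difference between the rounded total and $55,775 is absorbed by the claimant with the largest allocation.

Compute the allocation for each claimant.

Nwosu: $28,400 | Okafor: $11,775 | Ibarra: $15,600

Equal tier: $8,400 ÷ 3 = $2,800 apiece.
Remainder $47,375 by profit-interest units (total 37): Nwosu 25,608.11 → $25,600; Okafor 8,962.84 → $8,975; Ibarra 12,804.05 → $12,800.
Totals: Nwosu $2,800 + $25,600 = $28,400; Okafor $2,800 + $8,975 = $11,775; Ibarra $2,800 + $12,800 = $15,600.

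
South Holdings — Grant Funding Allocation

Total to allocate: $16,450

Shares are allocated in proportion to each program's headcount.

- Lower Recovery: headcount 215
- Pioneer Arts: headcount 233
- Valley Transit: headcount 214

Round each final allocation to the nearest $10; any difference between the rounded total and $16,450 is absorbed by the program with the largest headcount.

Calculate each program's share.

Sum of headcount: 215 + 233 + 214 = 662.
Pro-rata amounts: Lower Recovery 5,342.52; Pioneer Arts 5,789.80; Valley Transit 5,317.67.
At nearest $10: Lower Recovery $5,340; Pioneer Arts $5,790; Valley Transit $5,320. Sum = $16,450.
Sum already equals the total — no adjustment.

Lower Recovery: $5,340 · Pioneer Arts: $5,790 · Valley Transit: $5,320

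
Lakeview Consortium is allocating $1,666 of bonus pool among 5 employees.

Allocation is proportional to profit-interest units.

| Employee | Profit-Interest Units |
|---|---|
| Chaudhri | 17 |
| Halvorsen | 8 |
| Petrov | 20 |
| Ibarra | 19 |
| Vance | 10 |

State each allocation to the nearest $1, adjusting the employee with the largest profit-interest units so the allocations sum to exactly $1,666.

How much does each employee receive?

Combined profit-interest units = 17 + 8 + 20 + 19 + 10 = 74.
Pro-rata amounts: Chaudhri 382.73; Halvorsen 180.11; Petrov 450.27; Ibarra 427.76; Vance 225.14.
At nearest $1: Chaudhri $383; Halvorsen $180; Petrov $450; Ibarra $428; Vance $225. Sum = $1,666.
No rounding difference to absorb.

Chaudhri: $383; Halvorsen: $180; Petrov: $450; Ibarra: $428; Vance: $225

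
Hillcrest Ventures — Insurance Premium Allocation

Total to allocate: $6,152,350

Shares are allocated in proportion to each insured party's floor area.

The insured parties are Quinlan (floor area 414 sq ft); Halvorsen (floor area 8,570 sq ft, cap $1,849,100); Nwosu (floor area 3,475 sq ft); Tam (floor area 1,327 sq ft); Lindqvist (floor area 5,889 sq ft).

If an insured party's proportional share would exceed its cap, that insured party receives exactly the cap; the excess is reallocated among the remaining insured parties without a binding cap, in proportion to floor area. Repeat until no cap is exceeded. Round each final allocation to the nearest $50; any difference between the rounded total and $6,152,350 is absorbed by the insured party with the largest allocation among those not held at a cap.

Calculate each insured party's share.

Floor area total: 19,675.
Proportional shares (ignoring caps): Quinlan 129,457.33; Halvorsen 2,679,829.20; Nwosu 1,086,628.53; Tam 414,951.38; Lindqvist 1,841,483.57.
Held at cap: Halvorsen ($1,849,100); residual $4,303,250 reallocated over remaining floor area 11,105.
Shares after redistribution: Quinlan 160,427.33 → $160,450; Nwosu 1,346,582.06 → $1,346,600; Tam 514,219.97 → $514,200; Lindqvist 2,282,020.64 → $2,282,000.

Quinlan: $160,450 | Halvorsen: $1,849,100 | Nwosu: $1,346,600 | Tam: $514,200 | Lindqvist: $2,282,000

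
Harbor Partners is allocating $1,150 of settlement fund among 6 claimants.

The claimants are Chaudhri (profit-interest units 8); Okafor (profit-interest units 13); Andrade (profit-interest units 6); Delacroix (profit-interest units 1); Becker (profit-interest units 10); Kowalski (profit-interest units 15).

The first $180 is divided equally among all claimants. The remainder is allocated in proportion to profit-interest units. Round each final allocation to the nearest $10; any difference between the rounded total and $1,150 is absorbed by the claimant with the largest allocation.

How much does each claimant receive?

Chaudhri: $180 | Okafor: $270 | Andrade: $140 | Delacroix: $50 | Becker: $210 | Kowalski: $300

Equal tier: $180 ÷ 6 = $30 apiece.
Remainder $970 by profit-interest units (total 53): Chaudhri 146.42 → $150; Okafor 237.92 → $240; Andrade 109.81 → $110; Delacroix 18.30 → $20; Becker 183.02 → $180; Kowalski 274.53 → $270.
Totals: Chaudhri $30 + $150 = $180; Okafor $30 + $240 = $270; Andrade $30 + $110 = $140; Delacroix $30 + $20 = $50; Becker $30 + $180 = $210; Kowalski $30 + $270 = $300.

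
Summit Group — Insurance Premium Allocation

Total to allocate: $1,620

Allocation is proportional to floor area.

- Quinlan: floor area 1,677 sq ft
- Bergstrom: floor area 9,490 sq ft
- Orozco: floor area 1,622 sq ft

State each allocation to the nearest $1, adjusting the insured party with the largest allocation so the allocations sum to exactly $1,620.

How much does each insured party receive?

Total floor area = 12,789.
Proportional shares: Quinlan 1,677/12,789 × $1,620 = 212.43; Bergstrom 9,490/12,789 × $1,620 = 1,202.11; Orozco 1,622/12,789 × $1,620 = 205.46.
At nearest $1: Quinlan $212; Bergstrom $1,202; Orozco $205. Sum = $1,619.
Difference $1,620 − $1,619 = +$1 applied to largest allocation (Bergstrom): Bergstrom becomes $1,203.

Quinlan: $212 | Bergstrom: $1,203 | Orozco: $205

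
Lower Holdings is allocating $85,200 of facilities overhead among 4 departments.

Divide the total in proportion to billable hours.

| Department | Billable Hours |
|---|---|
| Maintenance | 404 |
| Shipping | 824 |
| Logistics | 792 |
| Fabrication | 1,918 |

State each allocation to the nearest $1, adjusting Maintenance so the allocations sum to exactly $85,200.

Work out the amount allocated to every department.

Maintenance: $8,740; Shipping: $17,828; Logistics: $17,135; Fabrication: $41,497

Total billable hours = 3,938.
Pro-rata amounts: Maintenance 404/3,938 × $85,200 = 8,740.68; Shipping 824/3,938 × $85,200 = 17,827.53; Logistics 792/3,938 × $85,200 = 17,135.20; Fabrication 1,918/3,938 × $85,200 = 41,496.60.
Rounded to nearest $1: Maintenance $8,741; Shipping $17,828; Logistics $17,135; Fabrication $41,497. Sum = $85,201.
Difference $85,200 − $85,201 = −$1 applied to Maintenance: Maintenance becomes $8,740.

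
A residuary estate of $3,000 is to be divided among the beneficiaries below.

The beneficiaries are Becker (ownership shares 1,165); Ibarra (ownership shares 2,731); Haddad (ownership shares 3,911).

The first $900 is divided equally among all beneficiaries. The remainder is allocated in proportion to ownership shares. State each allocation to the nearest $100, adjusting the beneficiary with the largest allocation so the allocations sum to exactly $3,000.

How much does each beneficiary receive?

$900 shared equally gives $300 per beneficiary.
Remainder $2,100 by ownership shares (total 7,807): Becker 313.37 → $300; Ibarra 734.61 → $700; Haddad 1,052.02 → $1,100.
Totals: Becker $300 + $300 = $600; Ibarra $300 + $700 = $1,000; Haddad $300 + $1,100 = $1,400.

Becker: $600 · Ibarra: $1,000 · Haddad: $1,400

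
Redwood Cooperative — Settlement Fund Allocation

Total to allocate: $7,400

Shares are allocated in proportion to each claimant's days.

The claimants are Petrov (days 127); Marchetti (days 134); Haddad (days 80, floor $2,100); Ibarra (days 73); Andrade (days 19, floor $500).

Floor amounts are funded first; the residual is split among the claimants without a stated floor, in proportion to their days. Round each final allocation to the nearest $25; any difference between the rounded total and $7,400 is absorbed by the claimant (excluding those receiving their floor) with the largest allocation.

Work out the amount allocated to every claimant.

Minimums first: Haddad $2,100; Andrade $500. Remaining pool $4,800.
Remaining pool split over remaining days 334: Petrov 1,825.15 → $1,825; Marchetti 1,925.75 → $1,925; Ibarra 1,049.10 → $1,050.

Petrov: $1,825 · Marchetti: $1,925 · Haddad: $2,100 · Ibarra: $1,050 · Andrade: $500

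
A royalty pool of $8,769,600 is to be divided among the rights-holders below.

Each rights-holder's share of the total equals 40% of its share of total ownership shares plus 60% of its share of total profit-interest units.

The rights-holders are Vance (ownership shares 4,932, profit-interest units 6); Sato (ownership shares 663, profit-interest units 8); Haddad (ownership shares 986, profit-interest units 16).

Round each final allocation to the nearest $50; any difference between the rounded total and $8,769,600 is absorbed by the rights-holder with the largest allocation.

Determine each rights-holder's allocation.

Vance: $3,681,200; Sato: $1,756,550; Haddad: $3,331,850

Ownership shares total 6,581; profit-interest units total 30.
Composite weights (40% ownership shares + 60% profit-interest units): Vance 0.4198; Sato 0.2003; Haddad 0.3799.
Unrounded shares: Vance 3,681,233.15; Sato 1,756,531.82; Haddad 3,331,835.02.
At nearest $50: Vance $3,681,250; Sato $1,756,550; Haddad $3,331,850. Sum = $8,769,650.
Difference $8,769,600 − $8,769,650 = −$50 applied to largest allocation (Vance): Vance becomes $3,681,200.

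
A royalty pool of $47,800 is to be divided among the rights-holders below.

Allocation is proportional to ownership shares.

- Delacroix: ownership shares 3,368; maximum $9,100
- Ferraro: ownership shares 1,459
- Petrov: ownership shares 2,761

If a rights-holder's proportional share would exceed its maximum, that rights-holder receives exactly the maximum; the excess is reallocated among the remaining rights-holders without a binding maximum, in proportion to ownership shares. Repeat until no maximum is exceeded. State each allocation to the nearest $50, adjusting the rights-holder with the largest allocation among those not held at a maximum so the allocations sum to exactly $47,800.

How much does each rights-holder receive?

Delacroix: $9,100; Ferraro: $13,400; Petrov: $25,300

Total ownership shares = 7,588.
Pro-rata shares before constraints: Delacroix 21,216.45; Ferraro 9,190.85; Petrov 17,392.70.
Capped: Delacroix ($9,100); balance $38,700 reallocated over remaining ownership shares 4,220.
Remaining shares: Ferraro 13,379.93 → $13,400; Petrov 25,320.07 → $25,300.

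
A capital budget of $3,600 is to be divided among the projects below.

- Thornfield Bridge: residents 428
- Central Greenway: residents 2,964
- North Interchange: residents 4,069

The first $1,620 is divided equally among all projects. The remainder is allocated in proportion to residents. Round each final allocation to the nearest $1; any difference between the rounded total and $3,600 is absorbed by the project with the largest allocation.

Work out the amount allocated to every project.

Thornfield Bridge: $654 · Central Greenway: $1,327 · North Interchange: $1,619

First tranche $1,620 split equally: $540 each.
Remainder $1,980 by residents (total 7,461): Thornfield Bridge 113.58 → $114; Central Greenway 786.59 → $787; North Interchange 1,079.83 → $1,080.
Rounding difference −$1 on remainder applied to North Interchange.
Totals: Thornfield Bridge $540 + $114 = $654; Central Greenway $540 + $787 = $1,327; North Interchange $540 + $1,079 = $1,619.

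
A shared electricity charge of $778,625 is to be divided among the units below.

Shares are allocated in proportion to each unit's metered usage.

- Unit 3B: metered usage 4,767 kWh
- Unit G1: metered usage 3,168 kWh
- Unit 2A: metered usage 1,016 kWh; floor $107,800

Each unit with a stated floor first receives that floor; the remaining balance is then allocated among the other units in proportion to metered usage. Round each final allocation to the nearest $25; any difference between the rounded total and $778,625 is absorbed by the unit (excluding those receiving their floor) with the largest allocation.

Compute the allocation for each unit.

Guaranteed amounts: Unit 2A $107,800. Balance $670,825.
Balance split over remaining metered usage 7,935: Unit 3B 403,002.24 → $403,000; Unit G1 267,822.76 → $267,825.

Unit 3B: $403,000 | Unit G1: $267,825 | Unit 2A: $107,800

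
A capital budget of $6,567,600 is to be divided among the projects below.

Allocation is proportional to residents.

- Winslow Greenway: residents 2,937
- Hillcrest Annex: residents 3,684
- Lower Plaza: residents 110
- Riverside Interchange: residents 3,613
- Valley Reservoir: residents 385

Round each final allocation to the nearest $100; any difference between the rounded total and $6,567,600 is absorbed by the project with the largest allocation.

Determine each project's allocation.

Winslow Greenway: $1,797,800; Hillcrest Annex: $2,255,200; Lower Plaza: $67,300; Riverside Interchange: $2,211,600; Valley Reservoir: $235,700

Combined residents = 10,729.
Unrounded shares: Winslow Greenway 2,937/10,729 × $6,567,600 = 1,797,841.48; Hillcrest Annex 3,684/10,729 × $6,567,600 = 2,255,106.57; Lower Plaza 110/10,729 × $6,567,600 = 67,334.89; Riverside Interchange 3,613/10,729 × $6,567,600 = 2,211,644.96; Valley Reservoir 385/10,729 × $6,567,600 = 235,672.10.
At nearest $100: Winslow Greenway $1,797,800; Hillcrest Annex $2,255,100; Lower Plaza $67,300; Riverside Interchange $2,211,600; Valley Reservoir $235,700. Sum = $6,567,500.
Difference $6,567,600 − $6,567,500 = +$100 applied to largest allocation (Hillcrest Annex): Hillcrest Annex becomes $2,255,200.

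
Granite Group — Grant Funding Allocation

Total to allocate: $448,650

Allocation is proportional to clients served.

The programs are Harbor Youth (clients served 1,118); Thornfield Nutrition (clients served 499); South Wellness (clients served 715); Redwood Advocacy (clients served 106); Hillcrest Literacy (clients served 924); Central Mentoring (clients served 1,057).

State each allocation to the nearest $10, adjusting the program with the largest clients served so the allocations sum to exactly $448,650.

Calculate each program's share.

Combined clients served = 4,419.
Unrounded shares: Harbor Youth 1,118/4,419 × $448,650 = 113,507.74; Thornfield Nutrition 499/4,419 × $448,650 = 50,662.22; South Wellness 715/4,419 × $448,650 = 72,592.16; Redwood Advocacy 106/4,419 × $448,650 = 10,761.91; Hillcrest Literacy 924/4,419 × $448,650 = 93,811.41; Central Mentoring 1,057/4,419 × $448,650 = 107,314.56.
At nearest $10: Harbor Youth $113,510; Thornfield Nutrition $50,660; South Wellness $72,590; Redwood Advocacy $10,760; Hillcrest Literacy $93,810; Central Mentoring $107,310. Sum = $448,640.
Difference $448,650 − $448,640 = +$10 applied to largest clients served (Harbor Youth): Harbor Youth becomes $113,520.

Harbor Youth: $113,520; Thornfield Nutrition: $50,660; South Wellness: $72,590; Redwood Advocacy: $10,760; Hillcrest Literacy: $93,810; Central Mentoring: $107,310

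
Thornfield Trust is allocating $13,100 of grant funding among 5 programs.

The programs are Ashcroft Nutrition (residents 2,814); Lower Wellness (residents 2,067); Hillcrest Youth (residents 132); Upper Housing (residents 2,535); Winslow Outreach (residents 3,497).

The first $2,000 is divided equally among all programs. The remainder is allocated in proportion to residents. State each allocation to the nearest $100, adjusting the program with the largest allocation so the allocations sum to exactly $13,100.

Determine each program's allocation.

First tranche $2,000 split equally: $400 each.
Remainder $11,100 by residents (total 11,045): Ashcroft Nutrition 2,828.01 → $2,800; Lower Wellness 2,077.29 → $2,100; Hillcrest Youth 132.66 → $100; Upper Housing 2,547.62 → $2,500; Winslow Outreach 3,514.41 → $3,500.
Rounding difference +$100 on remainder applied to Winslow Outreach.
Totals: Ashcroft Nutrition $400 + $2,800 = $3,200; Lower Wellness $400 + $2,100 = $2,500; Hillcrest Youth $400 + $100 = $500; Upper Housing $400 + $2,500 = $2,900; Winslow Outreach $400 + $3,600 = $4,000.

Ashcroft Nutrition: $3,200 · Lower Wellness: $2,500 · Hillcrest Youth: $500 · Upper Housing: $2,900 · Winslow Outreach: $4,000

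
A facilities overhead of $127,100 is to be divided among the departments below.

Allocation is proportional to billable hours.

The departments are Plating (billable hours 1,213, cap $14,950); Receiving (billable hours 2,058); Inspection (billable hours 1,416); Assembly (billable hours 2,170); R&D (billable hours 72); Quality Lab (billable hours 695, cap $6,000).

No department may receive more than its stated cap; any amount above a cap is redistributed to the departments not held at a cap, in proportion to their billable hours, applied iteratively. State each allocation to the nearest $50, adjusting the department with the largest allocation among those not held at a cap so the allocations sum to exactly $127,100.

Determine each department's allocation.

Sum of billable hours: 7,624.
Pro-rata shares before constraints: Plating 20,221.97; Receiving 34,309.00; Inspection 23,606.19; Assembly 36,176.15; R&D 1,200.31; Quality Lab 11,586.37.
Capped: Plating ($14,950), Quality Lab ($6,000); remaining pool $106,150 reallocated over remaining billable hours 5,716.
Shares after redistribution: Receiving 38,218.46 → $38,200; Inspection 26,296.08 → $26,300; Assembly 40,298.37 → $40,300; R&D 1,337.09 → $1,350.

Plating: $14,950; Receiving: $38,200; Inspection: $26,300; Assembly: $40,300; R&D: $1,350; Quality Lab: $6,000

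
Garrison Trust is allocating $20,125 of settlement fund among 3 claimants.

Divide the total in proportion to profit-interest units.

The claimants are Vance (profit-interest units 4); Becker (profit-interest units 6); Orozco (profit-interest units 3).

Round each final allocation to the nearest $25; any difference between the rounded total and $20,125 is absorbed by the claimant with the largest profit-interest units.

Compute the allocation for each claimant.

Vance: $6,200 · Becker: $9,275 · Orozco: $4,650

Sum of profit-interest units: 13.
Proportional shares: Vance 4/13 × $20,125 = 6,192.31; Becker 6/13 × $20,125 = 9,288.46; Orozco 3/13 × $20,125 = 4,644.23.
After rounding ($25): Vance $6,200; Becker $9,300; Orozco $4,650. Sum = $20,150.
Difference $20,125 − $20,150 = −$25 applied to largest profit-interest units (Becker): Becker becomes $9,275.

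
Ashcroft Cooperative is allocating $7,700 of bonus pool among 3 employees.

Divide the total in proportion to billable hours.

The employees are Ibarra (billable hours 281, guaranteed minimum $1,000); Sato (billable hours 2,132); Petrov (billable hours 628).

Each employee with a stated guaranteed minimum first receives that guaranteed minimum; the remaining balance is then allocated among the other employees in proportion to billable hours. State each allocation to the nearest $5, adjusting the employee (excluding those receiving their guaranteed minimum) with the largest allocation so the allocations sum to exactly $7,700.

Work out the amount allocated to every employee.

Minimums first: Ibarra $1,000. Residual $6,700.
Residual split over remaining billable hours 2,760: Sato 5,175.51 → $5,175; Petrov 1,524.49 → $1,525.

Ibarra: $1,000 · Sato: $5,175 · Petrov: $1,525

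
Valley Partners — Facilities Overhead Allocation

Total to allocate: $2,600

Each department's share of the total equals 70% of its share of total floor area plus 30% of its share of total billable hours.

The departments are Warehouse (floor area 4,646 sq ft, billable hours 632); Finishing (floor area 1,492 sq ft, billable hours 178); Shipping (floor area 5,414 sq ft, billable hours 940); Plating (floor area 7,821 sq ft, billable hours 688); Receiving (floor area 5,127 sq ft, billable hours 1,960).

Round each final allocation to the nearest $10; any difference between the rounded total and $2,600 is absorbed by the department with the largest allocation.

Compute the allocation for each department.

Warehouse: $460 | Finishing: $140 | Shipping: $570 | Plating: $700 | Receiving: $730

Floor area total 24,500; billable hours total 4,398.
Blended shares (70% floor area + 30% billable hours): Warehouse 0.1759; Finishing 0.0548; Shipping 0.2188; Plating 0.2704; Receiving 0.2802.
Pro-rata amounts: Warehouse 457.22; Finishing 142.40; Shipping 568.89; Plating 703.01; Receiving 728.48.
Rounded to nearest $10: Warehouse $460; Finishing $140; Shipping $570; Plating $700; Receiving $730. Sum = $2,600.
No rounding difference to absorb.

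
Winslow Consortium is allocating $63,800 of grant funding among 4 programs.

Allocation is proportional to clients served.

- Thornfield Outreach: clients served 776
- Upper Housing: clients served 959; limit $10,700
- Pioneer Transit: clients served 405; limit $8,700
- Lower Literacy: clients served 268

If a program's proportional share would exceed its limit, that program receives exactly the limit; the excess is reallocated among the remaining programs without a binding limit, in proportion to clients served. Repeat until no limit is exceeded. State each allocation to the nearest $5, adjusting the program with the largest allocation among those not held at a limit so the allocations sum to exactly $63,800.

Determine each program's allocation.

Combined clients served = 2,408.
Pro-rata shares before constraints: Thornfield Outreach 20,560.13; Upper Housing 25,408.72; Pioneer Transit 10,730.48; Lower Literacy 7,100.66.
Capped: Upper Housing ($10,700), Pioneer Transit ($8,700); remaining pool $44,400 reallocated over remaining clients served 1,044.
Redistributed shares: Thornfield Outreach 33,002.30 → $33,000; Lower Literacy 11,397.70 → $11,400.

Thornfield Outreach: $33,000 · Upper Housing: $10,700 · Pioneer Transit: $8,700 · Lower Literacy: $11,400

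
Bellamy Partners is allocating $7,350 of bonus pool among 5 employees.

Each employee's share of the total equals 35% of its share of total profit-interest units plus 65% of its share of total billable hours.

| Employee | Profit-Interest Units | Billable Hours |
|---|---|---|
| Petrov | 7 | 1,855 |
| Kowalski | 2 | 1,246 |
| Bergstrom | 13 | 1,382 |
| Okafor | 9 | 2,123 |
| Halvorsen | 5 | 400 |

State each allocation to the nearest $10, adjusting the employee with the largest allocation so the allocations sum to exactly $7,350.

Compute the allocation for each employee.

Petrov: $1,770 | Kowalski: $990 | Bergstrom: $1,870 | Okafor: $2,090 | Halvorsen: $630

Totals — profit-interest units 36, billable hours 7,006.
Blended shares (35% profit-interest units + 65% billable hours): Petrov 0.2402; Kowalski 0.1350; Bergstrom 0.2546; Okafor 0.2845; Halvorsen 0.0857.
Unrounded shares: Petrov 1,765.16; Kowalski 992.58; Bergstrom 1,871.37; Okafor 2,090.83; Halvorsen 630.06.
At nearest $10: Petrov $1,770; Kowalski $990; Bergstrom $1,870; Okafor $2,090; Halvorsen $630. Sum = $7,350.
Sum already equals the total — no adjustment.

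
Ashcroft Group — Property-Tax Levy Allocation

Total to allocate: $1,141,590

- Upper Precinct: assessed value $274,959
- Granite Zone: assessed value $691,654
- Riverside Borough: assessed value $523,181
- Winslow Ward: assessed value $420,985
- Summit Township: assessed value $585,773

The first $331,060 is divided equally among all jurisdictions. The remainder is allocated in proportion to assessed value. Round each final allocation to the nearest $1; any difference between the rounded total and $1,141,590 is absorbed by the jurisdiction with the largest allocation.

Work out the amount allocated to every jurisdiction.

First tranche $331,060 split equally: $66,212 each.
Remainder $810,530 by assessed value (total 2,496,552): Upper Precinct 89,268.13 → $89,268; Granite Zone 224,552.23 → $224,552; Riverside Borough 169,855.82 → $169,856; Winslow Ward 136,676.89 → $136,677; Summit Township 190,176.93 → $190,177.
Totals: Upper Precinct $66,212 + $89,268 = $155,480; Granite Zone $66,212 + $224,552 = $290,764; Riverside Borough $66,212 + $169,856 = $236,068; Winslow Ward $66,212 + $136,677 = $202,889; Summit Township $66,212 + $190,177 = $256,389.

Upper Precinct: $155,480; Granite Zone: $290,764; Riverside Borough: $236,068; Winslow Ward: $202,889; Summit Township: $256,389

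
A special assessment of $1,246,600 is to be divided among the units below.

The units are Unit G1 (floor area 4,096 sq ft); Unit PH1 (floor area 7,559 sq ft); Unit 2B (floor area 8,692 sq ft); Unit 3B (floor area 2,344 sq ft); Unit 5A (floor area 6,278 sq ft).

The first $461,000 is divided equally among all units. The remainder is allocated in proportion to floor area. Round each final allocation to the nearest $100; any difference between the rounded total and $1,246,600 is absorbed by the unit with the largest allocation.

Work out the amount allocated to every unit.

Unit G1: $203,300 · Unit PH1: $297,200 · Unit 2B: $327,800 · Unit 3B: $155,800 · Unit 5A: $262,500

$461,000 shared equally gives $92,200 per unit.
Remainder $785,600 by floor area (total 28,969): Unit G1 111,077.97 → $111,100; Unit PH1 204,989.83 → $205,000; Unit 2B 235,715.25 → $235,700; Unit 3B 63,566.10 → $63,600; Unit 5A 170,250.85 → $170,300.
Rounding difference −$100 on remainder applied to Unit 2B.
Totals: Unit G1 $92,200 + $111,100 = $203,300; Unit PH1 $92,200 + $205,000 = $297,200; Unit 2B $92,200 + $235,600 = $327,800; Unit 3B $92,200 + $63,600 = $155,800; Unit 5A $92,200 + $170,300 = $262,500.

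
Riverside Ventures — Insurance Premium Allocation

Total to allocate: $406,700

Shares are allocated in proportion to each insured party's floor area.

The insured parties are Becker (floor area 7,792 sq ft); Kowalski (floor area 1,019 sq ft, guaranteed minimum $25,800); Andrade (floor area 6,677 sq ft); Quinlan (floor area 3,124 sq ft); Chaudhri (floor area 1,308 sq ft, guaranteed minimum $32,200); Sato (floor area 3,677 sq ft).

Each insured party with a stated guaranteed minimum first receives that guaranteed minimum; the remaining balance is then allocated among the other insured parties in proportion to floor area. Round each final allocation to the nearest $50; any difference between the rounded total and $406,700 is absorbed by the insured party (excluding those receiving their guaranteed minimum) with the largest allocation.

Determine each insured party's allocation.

Becker: $127,750; Kowalski: $25,800; Andrade: $109,450; Quinlan: $51,200; Chaudhri: $32,200; Sato: $60,300

Fund the minimums — Kowalski $25,800; Chaudhri $32,200. Residual $348,700.
Residual split over remaining floor area 21,270: Becker 127,741.91 → $127,750; Andrade 109,462.62 → $109,450; Quinlan 51,214.80 → $51,200; Sato 60,280.67 → $60,300.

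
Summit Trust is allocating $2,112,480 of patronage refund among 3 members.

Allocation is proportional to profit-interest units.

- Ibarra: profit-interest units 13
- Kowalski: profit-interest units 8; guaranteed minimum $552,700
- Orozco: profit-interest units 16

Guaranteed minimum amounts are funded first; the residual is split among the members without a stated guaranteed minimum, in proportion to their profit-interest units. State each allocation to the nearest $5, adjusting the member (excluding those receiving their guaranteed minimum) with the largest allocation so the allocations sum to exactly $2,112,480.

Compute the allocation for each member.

Ibarra: $699,210; Kowalski: $552,700; Orozco: $860,570

Fund the minimums — Kowalski $552,700. Balance $1,559,780.
Balance split over remaining profit-interest units 29: Ibarra 699,211.72 → $699,210; Orozco 860,568.28 → $860,570.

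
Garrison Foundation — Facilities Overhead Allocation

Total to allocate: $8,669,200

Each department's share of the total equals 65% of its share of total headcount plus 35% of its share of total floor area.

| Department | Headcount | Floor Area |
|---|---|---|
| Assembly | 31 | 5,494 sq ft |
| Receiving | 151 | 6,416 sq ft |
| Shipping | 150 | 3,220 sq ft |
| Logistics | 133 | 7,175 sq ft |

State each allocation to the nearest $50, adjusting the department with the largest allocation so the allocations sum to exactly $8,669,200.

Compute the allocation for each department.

Totals — headcount 465, floor area 22,305.
Blended shares (65% headcount + 35% floor area): Assembly 0.1295; Receiving 0.3118; Shipping 0.2602; Logistics 0.2985.
Unrounded shares: Assembly 1,123,031.60; Receiving 2,702,642.58; Shipping 2,255,762.31; Logistics 2,587,763.50.
At nearest $50: Assembly $1,123,050; Receiving $2,702,650; Shipping $2,255,750; Logistics $2,587,750. Sum = $8,669,200.
Sum already equals the total — no adjustment.

Assembly: $1,123,050; Receiving: $2,702,650; Shipping: $2,255,750; Logistics: $2,587,750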